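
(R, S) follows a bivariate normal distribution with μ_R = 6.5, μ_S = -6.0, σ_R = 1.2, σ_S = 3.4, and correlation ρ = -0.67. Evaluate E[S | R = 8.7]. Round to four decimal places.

E[S | R=x] = μ_S + ρ(σ_S/σ_R)(x − μ_R) for jointly normal variables.
E[S | R=8.7] = -6.0 + (-0.67)·(3.4/1.2)·(8.7 − (6.5)) = -6.0 + (-1.8983)·(2.2) = -10.1763.

-10.1763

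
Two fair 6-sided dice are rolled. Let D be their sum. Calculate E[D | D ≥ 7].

P(D ≥ 7) = 7/12.
Σ over the event: 7·1/6 + 8·5/36 + 9·1/9 + 10·1/12 + 11·1/18 + 12·1/36 = 91/18.
E[D | D ≥ 7] = (91/18) / (7/12) = 26/3.

26/3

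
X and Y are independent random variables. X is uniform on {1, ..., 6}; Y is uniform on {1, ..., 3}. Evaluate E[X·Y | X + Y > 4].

37/4

P(X + Y > 4) = 2/3.
Summing XY·P(x,y) over outcomes with X + Y > 4 gives 37/6.
E[X·Y | X + Y > 4] = (37/6) / (2/3) = 37/4.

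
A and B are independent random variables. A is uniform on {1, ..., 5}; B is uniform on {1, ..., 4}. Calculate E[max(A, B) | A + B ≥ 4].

65/17

P(A + B ≥ 4) = 17/20.
Summing max(A,B)·P(x,y) over outcomes with A + B ≥ 4 gives 13/4.
E[max(A, B) | A + B ≥ 4] = (13/4) / (17/20) = 65/17.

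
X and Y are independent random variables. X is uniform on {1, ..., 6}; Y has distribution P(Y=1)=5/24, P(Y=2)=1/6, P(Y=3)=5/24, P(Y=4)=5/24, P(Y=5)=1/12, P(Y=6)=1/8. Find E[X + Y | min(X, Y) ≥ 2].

147/19

P(min(X, Y) ≥ 2) = 95/144.
Summing (X+Y)·P(x,y) over outcomes with min(X, Y) ≥ 2 gives 245/48.
E[X + Y | min(X, Y) ≥ 2] = (245/48) / (95/144) = 147/19.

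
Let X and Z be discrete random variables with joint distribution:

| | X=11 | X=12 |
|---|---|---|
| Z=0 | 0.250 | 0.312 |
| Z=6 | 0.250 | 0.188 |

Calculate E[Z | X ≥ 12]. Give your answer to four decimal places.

2.2560

P(X ≥ 12) = 0.500.
Σ Z·P over the event = 0·(0.312) + 6·(0.188) = 1.128.
E[Z | X ≥ 12] = (1.128) / (0.500) = 2.2560.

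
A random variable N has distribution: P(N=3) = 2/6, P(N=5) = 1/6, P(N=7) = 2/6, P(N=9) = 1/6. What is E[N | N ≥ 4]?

7

P(N ≥ 4) = 2/3.
Σ over the event: 5·1/6 + 7·1/3 + 9·1/6 = 14/3.
E[N | N ≥ 4] = (14/3) / (2/3) = 7.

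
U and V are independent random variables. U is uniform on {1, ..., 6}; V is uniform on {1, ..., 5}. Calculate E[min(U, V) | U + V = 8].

P(U + V = 8) = 2/15.
Summing min(U,V)·P(x,y) over outcomes with U + V = 8 gives 2/5.
E[min(U, V) | U + V = 8] = (2/5) / (2/15) = 3.

3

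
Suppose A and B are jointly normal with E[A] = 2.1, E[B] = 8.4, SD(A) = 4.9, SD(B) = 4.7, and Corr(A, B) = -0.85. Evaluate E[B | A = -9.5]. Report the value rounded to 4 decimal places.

17.8576

The regression of B on A has slope ρ·σ_B/σ_A and passes through (μ_A, μ_B).
E[B | A=-9.5] = 8.4 + (-0.85)·(4.7/4.9)·(-9.5 − (2.1)) = 8.4 + (-0.81531)·(-11.6) = 17.8576.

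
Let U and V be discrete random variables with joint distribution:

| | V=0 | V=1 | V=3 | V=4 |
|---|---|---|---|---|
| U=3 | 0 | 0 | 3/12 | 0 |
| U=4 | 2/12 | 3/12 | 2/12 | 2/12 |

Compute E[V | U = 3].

3

P(U = 3) = 1/4.
Σ V·P over the event = 3·(3/12) = 3/4.
E[V | U = 3] = (3/4) / (1/4) = 3.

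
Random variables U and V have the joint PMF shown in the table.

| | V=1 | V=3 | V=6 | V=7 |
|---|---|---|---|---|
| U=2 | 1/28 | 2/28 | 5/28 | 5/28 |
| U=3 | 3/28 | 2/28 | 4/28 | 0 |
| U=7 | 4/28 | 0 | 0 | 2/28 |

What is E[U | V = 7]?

P(V = 7) = 1/4.
Σ U·P over the event = 2·(5/28) + 7·(2/28) = 6/7.
E[U | V = 7] = (6/7) / (1/4) = 24/7.

24/7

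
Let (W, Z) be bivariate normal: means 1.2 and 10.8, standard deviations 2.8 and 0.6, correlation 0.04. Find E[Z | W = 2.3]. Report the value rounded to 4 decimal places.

For a bivariate normal, E[Z | W=x] = μ_Z + ρ·(σ_Z/σ_W)·(x − μ_W).
E[Z | W=2.3] = 10.8 + (0.04)·(0.6/2.8)·(2.3 − (1.2)) = 10.8 + (0.0085714)·(1.1) = 10.8094.

10.8094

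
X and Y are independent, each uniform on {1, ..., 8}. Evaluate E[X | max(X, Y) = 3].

12/5

P(max(X, Y) = 3) = 5/64.
Summing X·P(x,y) over outcomes with max(X, Y) = 3 gives 3/16.
E[X | max(X, Y) = 3] = (3/16) / (5/64) = 12/5.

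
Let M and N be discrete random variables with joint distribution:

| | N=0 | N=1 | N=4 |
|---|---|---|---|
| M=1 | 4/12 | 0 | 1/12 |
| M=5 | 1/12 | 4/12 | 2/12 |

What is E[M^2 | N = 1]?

P(N = 1) = 1/3.
Σ M^2·P over the event = 25·(4/12) = 25/3.
E[M^2 | N = 1] = (25/3) / (1/3) = 25.

25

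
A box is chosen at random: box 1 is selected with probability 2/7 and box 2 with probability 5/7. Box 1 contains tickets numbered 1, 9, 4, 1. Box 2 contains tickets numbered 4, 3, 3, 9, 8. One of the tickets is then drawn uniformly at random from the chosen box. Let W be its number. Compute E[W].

69/14

E[W | box 1] = (1+9+4+1)/4 = 15/4.
E[W | box 2] = (4+3+3+9+8)/5 = 27/5.
E[W] = (2/7)·(15/4) + (5/7)·(27/5) = 69/14.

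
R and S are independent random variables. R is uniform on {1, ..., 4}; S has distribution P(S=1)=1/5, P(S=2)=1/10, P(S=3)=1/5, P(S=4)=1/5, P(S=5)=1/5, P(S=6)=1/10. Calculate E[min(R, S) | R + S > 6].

3

P(R + S > 6) = 2/5.
Summing min(R,S)·P(x,y) over outcomes with R + S > 6 gives 6/5.
E[min(R, S) | R + S > 6] = (6/5) / (2/5) = 3.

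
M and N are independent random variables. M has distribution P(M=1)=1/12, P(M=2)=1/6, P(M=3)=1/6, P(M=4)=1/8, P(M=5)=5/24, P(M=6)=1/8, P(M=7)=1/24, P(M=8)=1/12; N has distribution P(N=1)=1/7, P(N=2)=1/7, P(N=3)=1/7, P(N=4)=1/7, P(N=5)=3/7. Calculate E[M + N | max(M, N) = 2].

17/5

P(max(M, N) = 2) = 5/84.
Summing (M+N)·P(x,y) over outcomes with max(M, N) = 2 gives 17/84.
E[M + N | max(M, N) = 2] = (17/84) / (5/84) = 17/5.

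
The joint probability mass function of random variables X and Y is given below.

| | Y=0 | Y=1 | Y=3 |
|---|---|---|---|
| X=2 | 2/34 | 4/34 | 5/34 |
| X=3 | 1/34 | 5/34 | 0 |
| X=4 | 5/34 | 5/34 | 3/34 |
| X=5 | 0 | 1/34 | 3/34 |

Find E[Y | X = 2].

19/11

P(X = 2) = 11/34.
Σ Y·P over the event = 0·(2/34) + 1·(4/34) + 3·(5/34) = 19/34.
E[Y | X = 2] = (19/34) / (11/34) = 19/11.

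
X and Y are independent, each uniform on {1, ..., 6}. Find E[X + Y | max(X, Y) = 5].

70/9

P(max(X, Y) = 5) = 1/4.
Summing (X+Y)·P(x,y) over outcomes with max(X, Y) = 5 gives 35/18.
E[X + Y | max(X, Y) = 5] = (35/18) / (1/4) = 70/9.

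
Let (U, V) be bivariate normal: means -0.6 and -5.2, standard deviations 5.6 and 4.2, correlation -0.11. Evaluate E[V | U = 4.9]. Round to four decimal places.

E[V | U=x] = μ_V + ρ(σ_V/σ_U)(x − μ_U) for jointly normal variables.
E[V | U=4.9] = -5.2 + (-0.11)·(4.2/5.6)·(4.9 − (-0.6)) = -5.2 + (-0.0825)·(5.5) = -5.6538.

-5.6538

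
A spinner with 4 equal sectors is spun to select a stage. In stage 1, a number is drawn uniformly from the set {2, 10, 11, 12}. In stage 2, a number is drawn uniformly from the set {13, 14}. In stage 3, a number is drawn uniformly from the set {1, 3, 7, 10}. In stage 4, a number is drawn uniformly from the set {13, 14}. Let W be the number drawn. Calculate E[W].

41/4

E[W | stage 1] = (2+10+11+12)/4 = 35/4.
E[W | stage 2] = (13+14)/2 = 27/2.
E[W | stage 3] = (1+3+7+10)/4 = 21/4.
E[W | stage 4] = (13+14)/2 = 27/2.
E[W] = (1/4)·(35/4) + (1/4)·(27/2) + (1/4)·(21/4) + (1/4)·(27/2) = 41/4.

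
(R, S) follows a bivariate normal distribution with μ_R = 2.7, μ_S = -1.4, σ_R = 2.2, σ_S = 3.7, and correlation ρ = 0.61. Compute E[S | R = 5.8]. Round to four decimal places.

The regression of S on R has slope ρ·σ_S/σ_R and passes through (μ_R, μ_S).
E[S | R=5.8] = -1.4 + (0.61)·(3.7/2.2)·(5.8 − (2.7)) = -1.4 + (1.0259)·(3.1) = 1.7803.

1.7803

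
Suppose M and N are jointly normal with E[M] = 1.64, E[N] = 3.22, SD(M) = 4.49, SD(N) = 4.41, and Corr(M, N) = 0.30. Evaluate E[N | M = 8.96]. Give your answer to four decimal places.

For a bivariate normal, E[N | M=x] = μ_N + ρ·(σ_N/σ_M)·(x − μ_M).
E[N | M=8.96] = 3.22 + (0.30)·(4.41/4.49)·(8.96 − (1.64)) = 3.22 + (0.294655)·(7.32) = 5.3769.

5.3769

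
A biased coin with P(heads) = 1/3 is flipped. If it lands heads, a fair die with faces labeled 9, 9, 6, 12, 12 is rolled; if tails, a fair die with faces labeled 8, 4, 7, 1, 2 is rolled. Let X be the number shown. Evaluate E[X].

E[X | heads] = (9+9+6+12+12)/5 = 48/5.
E[X | tails] = (8+4+7+1+2)/5 = 22/5.
By the law of total expectation,
E[X] = (1/3)·(48/5) + (2/3)·(22/5) = 92/15.

92/15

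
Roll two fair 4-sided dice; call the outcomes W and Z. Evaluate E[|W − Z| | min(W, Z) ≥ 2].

P(min(W, Z) ≥ 2) = 9/16.
Summing |W−Z|·P(x,y) over outcomes with min(W, Z) ≥ 2 gives 1/2.
E[|W − Z| | min(W, Z) ≥ 2] = (1/2) / (9/16) = 8/9.

8/9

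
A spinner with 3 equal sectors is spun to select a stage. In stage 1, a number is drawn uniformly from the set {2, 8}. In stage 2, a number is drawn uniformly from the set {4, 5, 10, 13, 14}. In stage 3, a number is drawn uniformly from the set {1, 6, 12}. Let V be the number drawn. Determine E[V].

308/45

E[V | stage 1] = (2+8)/2 = 5.
E[V | stage 2] = (4+5+10+13+14)/5 = 46/5.
E[V | stage 3] = (1+6+12)/3 = 19/3.
E[V] = (1/3)·(5) + (1/3)·(46/5) + (1/3)·(19/3) = 308/45.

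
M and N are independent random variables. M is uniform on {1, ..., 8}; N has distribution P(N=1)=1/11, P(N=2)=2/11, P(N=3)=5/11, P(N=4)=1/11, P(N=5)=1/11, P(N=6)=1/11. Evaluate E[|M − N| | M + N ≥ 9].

P(M + N ≥ 9) = 35/88.
Summing |M−N|·P(x,y) over outcomes with M + N ≥ 9 gives 115/88.
E[|M − N| | M + N ≥ 9] = (115/88) / (35/88) = 23/7.

23/7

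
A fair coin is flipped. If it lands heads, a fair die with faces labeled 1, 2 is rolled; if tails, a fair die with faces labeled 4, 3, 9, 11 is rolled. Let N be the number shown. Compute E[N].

E[N | heads] = (1+2)/2 = 3/2.
E[N | tails] = (4+3+9+11)/4 = 27/4.
By the law of total expectation,
E[N] = (1/2)·(3/2) + (1/2)·(27/4) = 33/8.

33/8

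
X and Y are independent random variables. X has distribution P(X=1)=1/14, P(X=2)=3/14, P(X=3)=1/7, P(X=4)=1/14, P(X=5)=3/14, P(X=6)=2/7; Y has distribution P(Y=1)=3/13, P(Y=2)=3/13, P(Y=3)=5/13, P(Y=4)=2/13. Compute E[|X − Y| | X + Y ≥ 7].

P(X + Y ≥ 7) = 93/182.
Summing |X−Y|·P(x,y) over outcomes with X + Y ≥ 7 gives 128/91.
E[|X − Y| | X + Y ≥ 7] = (128/91) / (93/182) = 256/93.

256/93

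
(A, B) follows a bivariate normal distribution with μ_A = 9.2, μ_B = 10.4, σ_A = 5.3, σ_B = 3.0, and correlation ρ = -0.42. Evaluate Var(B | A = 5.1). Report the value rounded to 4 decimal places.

For a bivariate normal, Var(B | A=x) = σ_B²(1 − ρ²).
Var(B | A=5.1) = (3.0)²·(1 − (-0.42)²) = 9·0.8236 = 7.4124.

7.4124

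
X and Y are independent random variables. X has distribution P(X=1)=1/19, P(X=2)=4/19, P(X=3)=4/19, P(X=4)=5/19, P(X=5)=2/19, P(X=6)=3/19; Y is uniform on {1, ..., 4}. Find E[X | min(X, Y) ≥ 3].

30/7

P(min(X, Y) ≥ 3) = 7/19.
Summing X·P(x,y) over outcomes with min(X, Y) ≥ 3 gives 30/19.
E[X | min(X, Y) ≥ 3] = (30/19) / (7/19) = 30/7.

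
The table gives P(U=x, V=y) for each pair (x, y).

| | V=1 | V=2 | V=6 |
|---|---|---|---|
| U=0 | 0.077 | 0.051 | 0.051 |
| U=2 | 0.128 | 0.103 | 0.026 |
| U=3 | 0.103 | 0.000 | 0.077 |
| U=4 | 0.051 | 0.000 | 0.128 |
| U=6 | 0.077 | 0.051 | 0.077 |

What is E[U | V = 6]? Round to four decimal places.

3.5014

P(V = 6) = 0.359.
Σ U·P over the event = 0·(0.051) + 2·(0.026) + 3·(0.077) + 4·(0.128) + 6·(0.077) = 1.257.
E[U | V = 6] = (1.257) / (0.359) = 3.5014.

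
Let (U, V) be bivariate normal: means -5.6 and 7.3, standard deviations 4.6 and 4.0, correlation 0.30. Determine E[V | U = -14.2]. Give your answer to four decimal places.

5.0565

The regression of V on U has slope ρ·σ_V/σ_U and passes through (μ_U, μ_V).
E[V | U=-14.2] = 7.3 + (0.30)·(4.0/4.6)·(-14.2 − (-5.6)) = 7.3 + (0.26087)·(-8.6) = 5.0565.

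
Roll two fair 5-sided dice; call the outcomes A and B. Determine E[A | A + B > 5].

P(A + B > 5) = 3/5.
Summing A·P(x,y) over outcomes with A + B > 5 gives 11/5.
E[A | A + B > 5] = (11/5) / (3/5) = 11/3.

11/3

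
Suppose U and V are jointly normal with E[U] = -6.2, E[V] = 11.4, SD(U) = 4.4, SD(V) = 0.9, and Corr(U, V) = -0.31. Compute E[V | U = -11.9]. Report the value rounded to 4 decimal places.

The regression of V on U has slope ρ·σ_V/σ_U and passes through (μ_U, μ_V).
E[V | U=-11.9] = 11.4 + (-0.31)·(0.9/4.4)·(-11.9 − (-6.2)) = 11.4 + (-0.063409)·(-5.7) = 11.7614.

11.7614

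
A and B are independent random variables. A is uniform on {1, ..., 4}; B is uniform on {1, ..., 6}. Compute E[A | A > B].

Outcomes with A > B: (2,1), (3,1), (3,2), (4,1), (4,2), (4,3), each with probability 1/24.
E[A | A > B] = (2 + 3 + 3 + 4 + 4 + 4) / 6 = 10/3.

10/3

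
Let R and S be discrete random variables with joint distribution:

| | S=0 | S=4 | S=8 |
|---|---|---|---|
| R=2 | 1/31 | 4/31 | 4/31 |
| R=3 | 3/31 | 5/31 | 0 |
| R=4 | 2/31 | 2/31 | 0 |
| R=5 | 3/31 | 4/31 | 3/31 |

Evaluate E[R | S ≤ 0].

34/9

P(S ≤ 0) = 9/31.
Σ R·P over the event = 2·(1/31) + 3·(3/31) + 4·(2/31) + 5·(3/31) = 34/31.
E[R | S ≤ 0] = (34/31) / (9/31) = 34/9.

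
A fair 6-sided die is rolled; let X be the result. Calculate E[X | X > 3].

Given X > 3, X is equally likely to be any of {4, 5, 6}.
E[X | X > 3] = (4 + 5 + 6) / 3 = 5.

5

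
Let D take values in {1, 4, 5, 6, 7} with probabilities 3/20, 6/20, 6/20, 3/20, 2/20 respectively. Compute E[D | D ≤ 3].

1

P(D ≤ 3) = 3/20.
Σ over the event: 1·3/20 = 3/20.
E[D | D ≤ 3] = (3/20) / (3/20) = 1.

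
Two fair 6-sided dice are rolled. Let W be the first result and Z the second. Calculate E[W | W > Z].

14/3

P(W > Z) = 5/12.
Summing W·P(x,y) over outcomes with W > Z gives 35/18.
E[W | W > Z] = (35/18) / (5/12) = 14/3.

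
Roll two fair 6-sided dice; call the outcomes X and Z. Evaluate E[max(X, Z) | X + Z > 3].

52/11

P(X + Z > 3) = 11/12.
Summing max(X,Z)·P(x,y) over outcomes with X + Z > 3 gives 13/3.
E[max(X, Z) | X + Z > 3] = (13/3) / (11/12) = 52/11.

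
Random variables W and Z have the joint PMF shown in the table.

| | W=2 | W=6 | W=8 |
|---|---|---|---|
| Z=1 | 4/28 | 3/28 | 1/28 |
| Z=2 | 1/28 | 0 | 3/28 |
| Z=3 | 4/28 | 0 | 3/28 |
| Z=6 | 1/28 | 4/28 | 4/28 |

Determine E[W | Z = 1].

17/4

P(Z = 1) = 2/7.
Σ W·P over the event = 2·(4/28) + 6·(3/28) + 8·(1/28) = 17/14.
E[W | Z = 1] = (17/14) / (2/7) = 17/4.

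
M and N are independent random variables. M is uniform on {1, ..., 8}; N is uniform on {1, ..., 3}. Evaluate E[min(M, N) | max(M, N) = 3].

P(max(M, N) = 3) = 5/24.
Summing min(M,N)·P(x,y) over outcomes with max(M, N) = 3 gives 3/8.
E[min(M, N) | max(M, N) = 3] = (3/8) / (5/24) = 9/5.

9/5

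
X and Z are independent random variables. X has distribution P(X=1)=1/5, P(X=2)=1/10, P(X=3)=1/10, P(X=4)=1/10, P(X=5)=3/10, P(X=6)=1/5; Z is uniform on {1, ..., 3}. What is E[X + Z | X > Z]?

47/7

P(X > Z) = 7/10.
Summing (X+Z)·P(x,y) over outcomes with X > Z gives 47/10.
E[X + Z | X > Z] = (47/10) / (7/10) = 47/7.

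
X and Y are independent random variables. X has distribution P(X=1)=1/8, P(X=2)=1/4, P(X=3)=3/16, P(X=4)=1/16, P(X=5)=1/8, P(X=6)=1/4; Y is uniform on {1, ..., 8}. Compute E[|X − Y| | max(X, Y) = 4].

23/13

P(max(X, Y) = 4) = 13/128.
Summing |X−Y|·P(x,y) over outcomes with max(X, Y) = 4 gives 23/128.
E[|X − Y| | max(X, Y) = 4] = (23/128) / (13/128) = 23/13.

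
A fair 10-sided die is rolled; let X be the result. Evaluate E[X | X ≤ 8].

Given X ≤ 8, X is equally likely to be any of {1, 2, 3, 4, 5, 6, 7, 8}.
E[X | X ≤ 8] = (1 + 2 + 3 + 4 + 5 + 6 + 7 + 8) / 8 = 9/2.

9/2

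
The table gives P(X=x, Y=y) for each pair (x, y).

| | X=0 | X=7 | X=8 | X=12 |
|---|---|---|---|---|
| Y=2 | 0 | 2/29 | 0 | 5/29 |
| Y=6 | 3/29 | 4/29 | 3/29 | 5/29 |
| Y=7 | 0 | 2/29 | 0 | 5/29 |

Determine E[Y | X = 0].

P(X = 0) = 3/29.
Σ Y·P over the event = 6·(3/29) = 18/29.
E[Y | X = 0] = (18/29) / (3/29) = 6.

6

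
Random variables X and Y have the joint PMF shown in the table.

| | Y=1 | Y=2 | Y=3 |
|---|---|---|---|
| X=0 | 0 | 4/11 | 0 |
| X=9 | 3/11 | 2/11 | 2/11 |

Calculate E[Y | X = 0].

P(X = 0) = 4/11.
Σ Y·P over the event = 2·(4/11) = 8/11.
E[Y | X = 0] = (8/11) / (4/11) = 2.

2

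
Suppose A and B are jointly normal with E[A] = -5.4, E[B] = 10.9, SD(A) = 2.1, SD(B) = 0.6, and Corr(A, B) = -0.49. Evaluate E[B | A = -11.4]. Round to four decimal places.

11.7400

The regression of B on A has slope ρ·σ_B/σ_A and passes through (μ_A, μ_B).
E[B | A=-11.4] = 10.9 + (-0.49)·(0.6/2.1)·(-11.4 − (-5.4)) = 10.9 + (-0.14)·(-6) = 11.7400.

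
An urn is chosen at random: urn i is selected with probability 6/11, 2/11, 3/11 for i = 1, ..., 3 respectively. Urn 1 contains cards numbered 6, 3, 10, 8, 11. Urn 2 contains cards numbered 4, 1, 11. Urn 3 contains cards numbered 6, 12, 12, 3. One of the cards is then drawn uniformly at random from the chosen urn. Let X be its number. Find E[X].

E[X | urn 1] = (6+3+10+8+11)/5 = 38/5.
E[X | urn 2] = (4+1+11)/3 = 16/3.
E[X | urn 3] = (6+12+12+3)/4 = 33/4.
By the law of total expectation,
E[X] = (6/11)·(38/5) + (2/11)·(16/3) + (3/11)·(33/4) = 4861/660.

4861/660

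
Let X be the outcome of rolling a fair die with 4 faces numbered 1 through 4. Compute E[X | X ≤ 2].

Given X ≤ 2, X is equally likely to be any of {1, 2}.
E[X | X ≤ 2] = (1 + 2) / 2 = 3/2.

3/2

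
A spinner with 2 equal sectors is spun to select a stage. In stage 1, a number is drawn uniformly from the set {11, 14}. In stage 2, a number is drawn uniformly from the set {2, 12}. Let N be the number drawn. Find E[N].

E[N | stage 1] = (11+14)/2 = 25/2.
E[N | stage 2] = (2+12)/2 = 7.
E[N] = (1/2)·(25/2) + (1/2)·(7) = 39/4.

39/4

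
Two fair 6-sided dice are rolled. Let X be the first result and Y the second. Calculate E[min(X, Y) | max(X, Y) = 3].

9/5

P(max(X, Y) = 3) = 5/36.
Summing min(X,Y)·P(x,y) over outcomes with max(X, Y) = 3 gives 1/4.
E[min(X, Y) | max(X, Y) = 3] = (1/4) / (5/36) = 9/5.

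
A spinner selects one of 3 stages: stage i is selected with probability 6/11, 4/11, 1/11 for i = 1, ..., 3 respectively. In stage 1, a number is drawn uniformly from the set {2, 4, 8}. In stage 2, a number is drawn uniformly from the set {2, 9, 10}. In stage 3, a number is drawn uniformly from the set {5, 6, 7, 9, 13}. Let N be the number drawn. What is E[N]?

E[N | stage 1] = (2+4+8)/3 = 14/3.
E[N | stage 2] = (2+9+10)/3 = 7.
E[N | stage 3] = (5+6+7+9+13)/5 = 8.
By the law of total expectation,
E[N] = (6/11)·(14/3) + (4/11)·(7) + (1/11)·(8) = 64/11.

64/11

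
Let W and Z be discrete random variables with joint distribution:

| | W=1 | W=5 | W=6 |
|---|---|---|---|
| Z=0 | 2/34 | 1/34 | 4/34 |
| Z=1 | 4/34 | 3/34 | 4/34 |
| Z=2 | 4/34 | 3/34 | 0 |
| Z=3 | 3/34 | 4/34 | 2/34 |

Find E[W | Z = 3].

P(Z = 3) = 9/34.
Σ W·P over the event = 1·(3/34) + 5·(4/34) + 6·(2/34) = 35/34.
E[W | Z = 3] = (35/34) / (9/34) = 35/9.

35/9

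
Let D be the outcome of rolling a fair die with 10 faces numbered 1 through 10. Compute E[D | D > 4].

15/2

Given D > 4, D is equally likely to be any of {5, 6, 7, 8, 9, 10}.
E[D | D > 4] = (5 + 6 + 7 + 8 + 9 + 10) / 6 = 15/2.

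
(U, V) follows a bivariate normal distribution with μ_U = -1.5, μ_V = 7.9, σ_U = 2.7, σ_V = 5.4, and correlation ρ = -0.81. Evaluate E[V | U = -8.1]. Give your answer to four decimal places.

E[V | U=x] = μ_V + ρ(σ_V/σ_U)(x − μ_U) for jointly normal variables.
E[V | U=-8.1] = 7.9 + (-0.81)·(5.4/2.7)·(-8.1 − (-1.5)) = 7.9 + (-1.62)·(-6.6) = 18.5920.

18.5920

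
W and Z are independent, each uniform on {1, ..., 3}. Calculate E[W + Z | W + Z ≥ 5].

16/3

Outcomes with W + Z ≥ 5: (2,3), (3,2), (3,3), each with probability 1/9.
E[W + Z | W + Z ≥ 5] = (5 + 5 + 6) / 3 = 16/3.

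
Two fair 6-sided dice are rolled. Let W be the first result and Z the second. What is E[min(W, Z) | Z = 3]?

Outcomes with Z = 3: (1,3), (2,3), (3,3), (4,3), (5,3), (6,3), each with probability 1/36.
E[min(W, Z) | Z = 3] = (1 + 2 + 3 + 3 + 3 + 3) / 6 = 5/2.

5/2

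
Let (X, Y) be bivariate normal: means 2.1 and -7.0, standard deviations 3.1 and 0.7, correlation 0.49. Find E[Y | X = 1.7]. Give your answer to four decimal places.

-7.0443

The regression of Y on X has slope ρ·σ_Y/σ_X and passes through (μ_X, μ_Y).
E[Y | X=1.7] = -7.0 + (0.49)·(0.7/3.1)·(1.7 − (2.1)) = -7.0 + (0.11065)·(-0.4) = -7.0443.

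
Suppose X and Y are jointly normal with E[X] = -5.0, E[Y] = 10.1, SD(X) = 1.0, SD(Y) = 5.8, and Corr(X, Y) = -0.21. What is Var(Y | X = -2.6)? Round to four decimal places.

32.1565

Var(Y | X=x) = (1 − ρ²)·σ_Y².
Var(Y | X=-2.6) = (5.8)²·(1 − (-0.21)²) = 33.64·0.9559 = 32.1565.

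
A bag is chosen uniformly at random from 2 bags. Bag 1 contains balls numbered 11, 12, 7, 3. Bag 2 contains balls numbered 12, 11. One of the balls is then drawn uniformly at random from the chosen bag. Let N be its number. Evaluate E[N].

79/8

E[N | bag 1] = (11+12+7+3)/4 = 33/4.
E[N | bag 2] = (12+11)/2 = 23/2.
By the law of total expectation,
E[N] = (1/2)·(33/4) + (1/2)·(23/2) = 79/8.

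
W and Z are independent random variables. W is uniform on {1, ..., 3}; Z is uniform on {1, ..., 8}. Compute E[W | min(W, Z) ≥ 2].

5/2

P(min(W, Z) ≥ 2) = 7/12.
Summing W·P(x,y) over outcomes with min(W, Z) ≥ 2 gives 35/24.
E[W | min(W, Z) ≥ 2] = (35/24) / (7/12) = 5/2.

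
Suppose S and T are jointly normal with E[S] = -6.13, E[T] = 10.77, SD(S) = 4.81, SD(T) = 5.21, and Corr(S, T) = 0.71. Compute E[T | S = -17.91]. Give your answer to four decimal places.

The regression of T on S has slope ρ·σ_T/σ_S and passes through (μ_S, μ_T).
E[T | S=-17.91] = 10.77 + (0.71)·(5.21/4.81)·(-17.91 − (-6.13)) = 10.77 + (0.76904)·(-11.78) = 1.7107.

1.7107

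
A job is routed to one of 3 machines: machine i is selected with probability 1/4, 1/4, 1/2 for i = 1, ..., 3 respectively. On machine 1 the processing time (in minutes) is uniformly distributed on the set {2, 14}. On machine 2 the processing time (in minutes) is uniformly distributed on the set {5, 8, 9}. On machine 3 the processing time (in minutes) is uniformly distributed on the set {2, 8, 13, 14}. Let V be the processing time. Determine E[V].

E[V | machine 1] = (2+14)/2 = 8.
E[V | machine 2] = (5+8+9)/3 = 22/3.
E[V | machine 3] = (2+8+13+14)/4 = 37/4.
By the law of total expectation,
E[V] = (1/4)·(8) + (1/4)·(22/3) + (1/2)·(37/4) = 203/24.

203/24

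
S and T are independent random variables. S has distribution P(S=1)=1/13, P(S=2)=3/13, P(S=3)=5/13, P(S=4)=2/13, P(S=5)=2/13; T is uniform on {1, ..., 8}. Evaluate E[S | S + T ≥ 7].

P(S + T ≥ 7) = 33/52.
Summing S·P(x,y) over outcomes with S + T ≥ 7 gives 55/26.
E[S | S + T ≥ 7] = (55/26) / (33/52) = 10/3.

10/3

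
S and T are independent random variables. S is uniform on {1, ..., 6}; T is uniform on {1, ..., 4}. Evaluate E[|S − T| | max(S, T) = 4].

P(max(S, T) = 4) = 7/24.
Summing |S−T|·P(x,y) over outcomes with max(S, T) = 4 gives 1/2.
E[|S − T| | max(S, T) = 4] = (1/2) / (7/24) = 12/7.

12/7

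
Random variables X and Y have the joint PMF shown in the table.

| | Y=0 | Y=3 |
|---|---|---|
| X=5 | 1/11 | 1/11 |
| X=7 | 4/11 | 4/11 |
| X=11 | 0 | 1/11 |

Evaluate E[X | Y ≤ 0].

33/5

P(Y ≤ 0) = 5/11.
Σ X·P over the event = 5·(1/11) + 7·(4/11) = 3.
E[X | Y ≤ 0] = (3) / (5/11) = 33/5.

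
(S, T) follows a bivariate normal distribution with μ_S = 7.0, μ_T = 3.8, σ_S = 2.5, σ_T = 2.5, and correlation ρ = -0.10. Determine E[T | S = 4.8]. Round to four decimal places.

4.0200

The regression of T on S has slope ρ·σ_T/σ_S and passes through (μ_S, μ_T).
E[T | S=4.8] = 3.8 + (-0.10)·(2.5/2.5)·(4.8 − (7.0)) = 3.8 + (-0.1)·(-2.2) = 4.0200.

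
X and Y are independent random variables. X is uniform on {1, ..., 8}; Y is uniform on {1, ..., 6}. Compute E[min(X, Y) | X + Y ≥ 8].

11/3

P(X + Y ≥ 8) = 9/16.
Summing min(X,Y)·P(x,y) over outcomes with X + Y ≥ 8 gives 33/16.
E[min(X, Y) | X + Y ≥ 8] = (33/16) / (9/16) = 11/3.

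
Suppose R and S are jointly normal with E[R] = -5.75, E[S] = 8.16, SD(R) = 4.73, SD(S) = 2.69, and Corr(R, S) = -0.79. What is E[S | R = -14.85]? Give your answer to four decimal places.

12.2485

The regression of S on R has slope ρ·σ_S/σ_R and passes through (μ_R, μ_S).
E[S | R=-14.85] = 8.16 + (-0.79)·(2.69/4.73)·(-14.85 − (-5.75)) = 8.16 + (-0.449281)·(-9.1) = 12.2485.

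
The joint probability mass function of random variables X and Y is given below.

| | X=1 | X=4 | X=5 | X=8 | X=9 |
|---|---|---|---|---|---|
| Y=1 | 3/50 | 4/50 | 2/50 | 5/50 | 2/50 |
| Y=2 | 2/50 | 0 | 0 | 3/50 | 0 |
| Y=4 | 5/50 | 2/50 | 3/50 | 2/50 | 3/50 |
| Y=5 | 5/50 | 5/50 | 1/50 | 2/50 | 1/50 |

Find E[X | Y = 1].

87/16

P(Y = 1) = 8/25.
Summing X·P(X=x,Y=y) over the conditioning event gives 87/50.
E[X | Y = 1] = (87/50) / (8/25) = 87/16.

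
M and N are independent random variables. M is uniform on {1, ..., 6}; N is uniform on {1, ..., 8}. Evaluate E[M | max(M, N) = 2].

Outcomes with max(M, N) = 2: (1,2), (2,1), (2,2), each with probability 1/48.
E[M | max(M, N) = 2] = (1 + 2 + 2) / 3 = 5/3.

5/3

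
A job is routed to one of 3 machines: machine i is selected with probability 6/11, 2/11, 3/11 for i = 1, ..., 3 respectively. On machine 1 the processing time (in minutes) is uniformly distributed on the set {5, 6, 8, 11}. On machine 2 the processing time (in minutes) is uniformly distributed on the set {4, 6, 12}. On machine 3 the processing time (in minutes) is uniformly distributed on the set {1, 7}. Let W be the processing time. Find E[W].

215/33

E[W | machine 1] = (5+6+8+11)/4 = 15/2.
E[W | machine 2] = (4+6+12)/3 = 22/3.
E[W | machine 3] = (1+7)/2 = 4.
By the law of total expectation,
E[W] = (6/11)·(15/2) + (2/11)·(22/3) + (3/11)·(4) = 215/33.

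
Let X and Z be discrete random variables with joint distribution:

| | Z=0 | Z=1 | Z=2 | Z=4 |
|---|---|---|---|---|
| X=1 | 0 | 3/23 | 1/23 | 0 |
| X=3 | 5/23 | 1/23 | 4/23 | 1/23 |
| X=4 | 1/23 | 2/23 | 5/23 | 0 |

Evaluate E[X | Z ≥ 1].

P(Z ≥ 1) = 17/23.
Σ X·P over the event = 1·(3/23) + 1·(1/23) + 3·(1/23) + 3·(4/23) + 3·(1/23) + 4·(2/23) + 4·(5/23) = 50/23.
E[X | Z ≥ 1] = (50/23) / (17/23) = 50/17.

50/17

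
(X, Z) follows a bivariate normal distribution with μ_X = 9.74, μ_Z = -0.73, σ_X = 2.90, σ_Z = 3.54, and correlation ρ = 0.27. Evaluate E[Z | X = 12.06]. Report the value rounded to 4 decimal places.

0.0346

For a bivariate normal, E[Z | X=x] = μ_Z + ρ·(σ_Z/σ_X)·(x − μ_X).
E[Z | X=12.06] = -0.73 + (0.27)·(3.54/2.90)·(12.06 − (9.74)) = -0.73 + (0.32959)·(2.32) = 0.0346.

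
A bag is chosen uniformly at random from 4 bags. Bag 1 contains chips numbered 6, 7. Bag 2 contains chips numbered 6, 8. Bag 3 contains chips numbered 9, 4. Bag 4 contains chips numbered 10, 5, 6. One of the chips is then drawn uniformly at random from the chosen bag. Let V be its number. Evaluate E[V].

E[V | bag 1] = (6+7)/2 = 13/2.
E[V | bag 2] = (6+8)/2 = 7.
E[V | bag 3] = (9+4)/2 = 13/2.
E[V | bag 4] = (10+5+6)/3 = 7.
E[V] = (1/4)·(13/2) + (1/4)·(7) + (1/4)·(13/2) + (1/4)·(7) = 27/4.

27/4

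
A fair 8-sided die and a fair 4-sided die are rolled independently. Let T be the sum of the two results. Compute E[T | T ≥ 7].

P(T ≥ 7) = 9/16.
Σ over the event: 7·1/8 + 8·1/8 + 9·1/8 + 10·3/32 + 11·1/16 + 12·1/32 = 5.
E[T | T ≥ 7] = (5) / (9/16) = 80/9.

80/9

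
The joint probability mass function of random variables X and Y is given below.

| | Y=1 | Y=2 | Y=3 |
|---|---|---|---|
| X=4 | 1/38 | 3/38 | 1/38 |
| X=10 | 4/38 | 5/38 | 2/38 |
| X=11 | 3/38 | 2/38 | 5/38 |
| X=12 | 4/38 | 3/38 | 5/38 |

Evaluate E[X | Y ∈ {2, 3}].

259/26

P(Y ∈ {2, 3}) = 13/19.
Σ X·P over the event = 4·(3/38) + 4·(1/38) + 10·(5/38) + 10·(2/38) + 11·(2/38) + 11·(5/38) + 12·(3/38) + 12·(5/38) = 259/38.
E[X | Y ∈ {2, 3}] = (259/38) / (13/19) = 259/26.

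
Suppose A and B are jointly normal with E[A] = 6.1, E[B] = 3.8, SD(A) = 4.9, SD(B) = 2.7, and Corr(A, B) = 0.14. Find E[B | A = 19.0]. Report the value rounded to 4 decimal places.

For a bivariate normal, E[B | A=x] = μ_B + ρ·(σ_B/σ_A)·(x − μ_A).
E[B | A=19.0] = 3.8 + (0.14)·(2.7/4.9)·(19.0 − (6.1)) = 3.8 + (0.077143)·(12.9) = 4.7951.

4.7951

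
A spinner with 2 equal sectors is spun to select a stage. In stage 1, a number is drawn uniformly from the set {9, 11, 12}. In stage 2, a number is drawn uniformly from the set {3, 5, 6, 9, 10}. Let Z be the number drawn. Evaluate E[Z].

E[Z | stage 1] = (9+11+12)/3 = 32/3.
E[Z | stage 2] = (3+5+6+9+10)/5 = 33/5.
By the law of total expectation,
E[Z] = (1/2)·(32/3) + (1/2)·(33/5) = 259/30.

259/30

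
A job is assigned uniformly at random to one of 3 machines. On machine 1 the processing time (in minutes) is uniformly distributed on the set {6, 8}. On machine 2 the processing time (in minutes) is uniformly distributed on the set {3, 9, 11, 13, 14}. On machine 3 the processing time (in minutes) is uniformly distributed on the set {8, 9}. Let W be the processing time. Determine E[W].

17/2

E[W | machine 1] = (6+8)/2 = 7.
E[W | machine 2] = (3+9+11+13+14)/5 = 10.
E[W | machine 3] = (8+9)/2 = 17/2.
E[W] = (1/3)·(7) + (1/3)·(10) + (1/3)·(17/2) = 17/2.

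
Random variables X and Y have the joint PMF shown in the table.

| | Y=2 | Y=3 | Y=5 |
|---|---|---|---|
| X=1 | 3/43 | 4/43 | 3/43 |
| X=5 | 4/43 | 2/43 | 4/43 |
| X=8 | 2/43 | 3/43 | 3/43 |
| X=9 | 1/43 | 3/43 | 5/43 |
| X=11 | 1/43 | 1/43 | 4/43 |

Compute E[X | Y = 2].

59/11

P(Y = 2) = 11/43.
Σ X·P over the event = 1·(3/43) + 5·(4/43) + 8·(2/43) + 9·(1/43) + 11·(1/43) = 59/43.
E[X | Y = 2] = (59/43) / (11/43) = 59/11.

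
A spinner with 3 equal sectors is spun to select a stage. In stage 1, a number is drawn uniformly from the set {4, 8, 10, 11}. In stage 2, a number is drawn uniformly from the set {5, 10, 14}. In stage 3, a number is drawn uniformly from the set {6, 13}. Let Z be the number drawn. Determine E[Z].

329/36

E[Z | stage 1] = (4+8+10+11)/4 = 33/4.
E[Z | stage 2] = (5+10+14)/3 = 29/3.
E[Z | stage 3] = (6+13)/2 = 19/2.
By the law of total expectation,
E[Z] = (1/3)·(33/4) + (1/3)·(29/3) + (1/3)·(19/2) = 329/36.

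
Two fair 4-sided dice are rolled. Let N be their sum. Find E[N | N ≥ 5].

6

P(N ≥ 5) = 5/8.
Σ over the event: 5·1/4 + 6·3/16 + 7·1/8 + 8·1/16 = 15/4.
E[N | N ≥ 5] = (15/4) / (5/8) = 6.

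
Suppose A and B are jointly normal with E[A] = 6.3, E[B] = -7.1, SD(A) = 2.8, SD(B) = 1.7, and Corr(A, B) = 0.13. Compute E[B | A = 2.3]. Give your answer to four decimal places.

E[B | A=x] = μ_B + ρ(σ_B/σ_A)(x − μ_A) for jointly normal variables.
E[B | A=2.3] = -7.1 + (0.13)·(1.7/2.8)·(2.3 − (6.3)) = -7.1 + (0.078929)·(-4) = -7.4157.

-7.4157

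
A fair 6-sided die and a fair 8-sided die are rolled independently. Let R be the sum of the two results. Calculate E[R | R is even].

P(R is even) = 1/2.
Σ over the event: 2·1/48 + 4·1/16 + 6·5/48 + 8·1/8 + 10·5/48 + 12·1/16 + 14·1/48 = 4.
E[R | R is even] = (4) / (1/2) = 8.

8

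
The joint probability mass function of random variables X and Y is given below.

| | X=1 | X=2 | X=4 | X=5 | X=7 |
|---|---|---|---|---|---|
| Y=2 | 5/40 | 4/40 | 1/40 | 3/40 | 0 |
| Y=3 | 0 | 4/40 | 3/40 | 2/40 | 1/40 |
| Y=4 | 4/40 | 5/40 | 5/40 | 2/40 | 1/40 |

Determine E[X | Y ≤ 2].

32/13

P(Y ≤ 2) = 13/40.
Σ X·P over the event = 1·(5/40) + 2·(4/40) + 4·(1/40) + 5·(3/40) = 4/5.
E[X | Y ≤ 2] = (4/5) / (13/40) = 32/13.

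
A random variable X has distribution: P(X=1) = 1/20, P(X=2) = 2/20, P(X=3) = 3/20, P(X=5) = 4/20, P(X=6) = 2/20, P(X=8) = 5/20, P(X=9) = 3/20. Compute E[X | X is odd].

P(X is odd) = 11/20.
Σ over the event: 1·1/20 + 3·3/20 + 5·1/5 + 9·3/20 = 57/20.
E[X | X is odd] = (57/20) / (11/20) = 57/11.

57/11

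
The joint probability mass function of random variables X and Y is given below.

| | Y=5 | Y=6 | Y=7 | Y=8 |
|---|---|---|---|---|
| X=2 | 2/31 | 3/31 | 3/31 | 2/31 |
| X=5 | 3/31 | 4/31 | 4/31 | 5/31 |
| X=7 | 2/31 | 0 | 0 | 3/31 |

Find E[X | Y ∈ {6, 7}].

P(Y ∈ {6, 7}) = 14/31.
Σ X·P over the event = 2·(3/31) + 2·(3/31) + 5·(4/31) + 5·(4/31) = 52/31.
E[X | Y ∈ {6, 7}] = (52/31) / (14/31) = 26/7.

26/7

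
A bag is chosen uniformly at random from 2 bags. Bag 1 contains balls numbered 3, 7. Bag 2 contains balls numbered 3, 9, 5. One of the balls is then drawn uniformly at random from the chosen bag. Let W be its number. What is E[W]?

16/3

E[W | bag 1] = (3+7)/2 = 5.
E[W | bag 2] = (3+9+5)/3 = 17/3.
By the law of total expectation,
E[W] = (1/2)·(5) + (1/2)·(17/3) = 16/3.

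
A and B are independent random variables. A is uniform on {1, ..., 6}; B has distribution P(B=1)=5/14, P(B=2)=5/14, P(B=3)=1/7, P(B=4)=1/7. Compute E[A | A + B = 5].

41/14

P(A + B = 5) = 1/6.
Summing A·P(x,y) over outcomes with A + B = 5 gives 41/84.
E[A | A + B = 5] = (41/84) / (1/6) = 41/14.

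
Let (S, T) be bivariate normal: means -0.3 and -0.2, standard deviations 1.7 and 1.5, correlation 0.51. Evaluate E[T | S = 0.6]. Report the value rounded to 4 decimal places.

0.2050

For a bivariate normal, E[T | S=x] = μ_T + ρ·(σ_T/σ_S)·(x − μ_S).
E[T | S=0.6] = -0.2 + (0.51)·(1.5/1.7)·(0.6 − (-0.3)) = -0.2 + (0.45)·(0.9) = 0.2050.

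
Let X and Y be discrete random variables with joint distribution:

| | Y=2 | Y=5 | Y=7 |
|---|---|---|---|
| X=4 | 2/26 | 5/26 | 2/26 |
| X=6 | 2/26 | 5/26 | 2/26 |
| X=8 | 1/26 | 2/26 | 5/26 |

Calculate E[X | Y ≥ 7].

20/3

P(Y ≥ 7) = 9/26.
Summing X·P(X=x,Y=y) over the conditioning event gives 30/13.
E[X | Y ≥ 7] = (30/13) / (9/26) = 20/3.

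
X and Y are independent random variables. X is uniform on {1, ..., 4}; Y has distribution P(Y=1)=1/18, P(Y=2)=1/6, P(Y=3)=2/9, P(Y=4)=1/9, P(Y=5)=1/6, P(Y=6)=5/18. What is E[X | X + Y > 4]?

161/59

P(X + Y > 4) = 59/72.
Summing X·P(x,y) over outcomes with X + Y > 4 gives 161/72.
E[X | X + Y > 4] = (161/72) / (59/72) = 161/59.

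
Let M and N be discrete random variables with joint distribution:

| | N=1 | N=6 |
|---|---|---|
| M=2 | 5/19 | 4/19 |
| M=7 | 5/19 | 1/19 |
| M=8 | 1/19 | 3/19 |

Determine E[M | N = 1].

53/11

P(N = 1) = 11/19.
Σ M·P over the event = 2·(5/19) + 7·(5/19) + 8·(1/19) = 53/19.
E[M | N = 1] = (53/19) / (11/19) = 53/11.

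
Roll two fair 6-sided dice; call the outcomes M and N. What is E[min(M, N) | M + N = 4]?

Outcomes with M + N = 4: (1,3), (2,2), (3,1), each with probability 1/36.
E[min(M, N) | M + N = 4] = (1 + 2 + 1) / 3 = 4/3.

4/3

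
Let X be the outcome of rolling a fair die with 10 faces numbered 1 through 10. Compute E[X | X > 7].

9

Given X > 7, X is equally likely to be any of {8, 9, 10}.
E[X | X > 7] = (8 + 9 + 10) / 3 = 9.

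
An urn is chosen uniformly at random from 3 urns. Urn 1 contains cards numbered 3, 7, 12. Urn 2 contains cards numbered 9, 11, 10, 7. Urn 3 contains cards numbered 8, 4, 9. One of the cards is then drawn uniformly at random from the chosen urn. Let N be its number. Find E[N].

E[N | urn 1] = (3+7+12)/3 = 22/3.
E[N | urn 2] = (9+11+10+7)/4 = 37/4.
E[N | urn 3] = (8+4+9)/3 = 7.
E[N] = (1/3)·(22/3) + (1/3)·(37/4) + (1/3)·(7) = 283/36.

283/36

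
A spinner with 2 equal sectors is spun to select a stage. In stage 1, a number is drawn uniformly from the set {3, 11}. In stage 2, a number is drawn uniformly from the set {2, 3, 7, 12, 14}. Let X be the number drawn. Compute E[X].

E[X | stage 1] = (3+11)/2 = 7.
E[X | stage 2] = (2+3+7+12+14)/5 = 38/5.
By the law of total expectation,
E[X] = (1/2)·(7) + (1/2)·(38/5) = 73/10.

73/10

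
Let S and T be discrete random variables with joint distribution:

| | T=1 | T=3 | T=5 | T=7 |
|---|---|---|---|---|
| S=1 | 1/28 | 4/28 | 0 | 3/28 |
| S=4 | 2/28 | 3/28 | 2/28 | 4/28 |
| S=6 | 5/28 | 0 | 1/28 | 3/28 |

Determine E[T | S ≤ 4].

P(S ≤ 4) = 19/28.
Σ T·P over the event = 1·(1/28) + 3·(4/28) + 7·(3/28) + 1·(2/28) + 3·(3/28) + 5·(2/28) + 7·(4/28) = 83/28.
E[T | S ≤ 4] = (83/28) / (19/28) = 83/19.

83/19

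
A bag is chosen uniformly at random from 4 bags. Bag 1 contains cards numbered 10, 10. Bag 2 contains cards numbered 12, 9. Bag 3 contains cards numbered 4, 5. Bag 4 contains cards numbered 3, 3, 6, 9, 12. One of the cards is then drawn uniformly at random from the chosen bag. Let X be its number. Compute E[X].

E[X | bag 1] = (10+10)/2 = 10.
E[X | bag 2] = (12+9)/2 = 21/2.
E[X | bag 3] = (4+5)/2 = 9/2.
E[X | bag 4] = (3+3+6+9+12)/5 = 33/5.
By the law of total expectation,
E[X] = (1/4)·(10) + (1/4)·(21/2) + (1/4)·(9/2) + (1/4)·(33/5) = 79/10.

79/10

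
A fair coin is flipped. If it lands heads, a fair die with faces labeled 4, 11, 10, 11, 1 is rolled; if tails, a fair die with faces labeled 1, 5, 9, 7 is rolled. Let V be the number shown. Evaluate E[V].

129/20

E[V | heads] = (4+11+10+11+1)/5 = 37/5.
E[V | tails] = (1+5+9+7)/4 = 11/2.
E[V] = (1/2)·(37/5) + (1/2)·(11/2) = 129/20.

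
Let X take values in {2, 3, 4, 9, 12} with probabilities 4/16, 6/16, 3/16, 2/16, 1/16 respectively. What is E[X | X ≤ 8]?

38/13

P(X ≤ 8) = 13/16.
Σ over the event: 2·1/4 + 3·3/8 + 4·3/16 = 19/8.
E[X | X ≤ 8] = (19/8) / (13/16) = 38/13.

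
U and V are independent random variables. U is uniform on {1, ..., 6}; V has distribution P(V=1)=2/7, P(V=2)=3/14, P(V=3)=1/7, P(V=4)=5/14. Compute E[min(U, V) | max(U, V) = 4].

66/29

P(max(U, V) = 4) = 29/84.
Summing min(U,V)·P(x,y) over outcomes with max(U, V) = 4 gives 11/14.
E[min(U, V) | max(U, V) = 4] = (11/14) / (29/84) = 66/29.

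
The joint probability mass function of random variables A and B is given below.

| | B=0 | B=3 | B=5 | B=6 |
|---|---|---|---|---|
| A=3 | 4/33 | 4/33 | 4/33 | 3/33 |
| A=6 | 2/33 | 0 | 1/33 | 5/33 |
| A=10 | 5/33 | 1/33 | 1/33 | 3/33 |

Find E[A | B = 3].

P(B = 3) = 5/33.
Σ A·P over the event = 3·(4/33) + 10·(1/33) = 2/3.
E[A | B = 3] = (2/3) / (5/33) = 22/5.

22/5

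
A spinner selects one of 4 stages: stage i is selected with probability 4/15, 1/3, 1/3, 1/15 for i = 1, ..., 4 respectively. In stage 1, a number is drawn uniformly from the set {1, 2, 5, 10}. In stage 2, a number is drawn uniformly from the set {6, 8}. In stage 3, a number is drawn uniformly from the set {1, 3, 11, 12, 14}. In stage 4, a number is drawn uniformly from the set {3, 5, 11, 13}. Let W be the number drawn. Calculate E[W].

E[W | stage 1] = (1+2+5+10)/4 = 9/2.
E[W | stage 2] = (6+8)/2 = 7.
E[W | stage 3] = (1+3+11+12+14)/5 = 41/5.
E[W | stage 4] = (3+5+11+13)/4 = 8.
By the law of total expectation,
E[W] = (4/15)·(9/2) + (1/3)·(7) + (1/3)·(41/5) + (1/15)·(8) = 34/5.

34/5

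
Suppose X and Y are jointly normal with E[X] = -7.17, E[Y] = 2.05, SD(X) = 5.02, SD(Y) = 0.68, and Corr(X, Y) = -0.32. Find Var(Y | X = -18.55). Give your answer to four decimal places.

The conditional variance in a bivariate normal is σ_Y²(1 − ρ²), independent of x.
Var(Y | X=-18.55) = (0.68)²·(1 − (-0.32)²) = 0.4624·0.8976 = 0.4151.

0.4151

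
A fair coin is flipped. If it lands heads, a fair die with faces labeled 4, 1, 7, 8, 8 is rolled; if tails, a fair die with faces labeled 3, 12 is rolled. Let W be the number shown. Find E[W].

E[W | heads] = (4+1+7+8+8)/5 = 28/5.
E[W | tails] = (3+12)/2 = 15/2.
E[W] = (1/2)·(28/5) + (1/2)·(15/2) = 131/20.

131/20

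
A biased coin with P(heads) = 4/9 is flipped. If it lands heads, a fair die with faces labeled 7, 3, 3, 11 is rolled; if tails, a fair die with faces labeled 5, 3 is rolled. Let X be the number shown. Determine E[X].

E[X | heads] = (7+3+3+11)/4 = 6.
E[X | tails] = (5+3)/2 = 4.
By the law of total expectation,
E[X] = (4/9)·(6) + (5/9)·(4) = 44/9.

44/9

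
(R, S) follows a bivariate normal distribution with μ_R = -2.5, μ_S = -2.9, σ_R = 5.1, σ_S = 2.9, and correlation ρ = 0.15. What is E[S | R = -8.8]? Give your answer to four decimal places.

-3.4374

E[S | R=x] = μ_S + ρ(σ_S/σ_R)(x − μ_R) for jointly normal variables.
E[S | R=-8.8] = -2.9 + (0.15)·(2.9/5.1)·(-8.8 − (-2.5)) = -2.9 + (0.085294)·(-6.3) = -3.4374.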